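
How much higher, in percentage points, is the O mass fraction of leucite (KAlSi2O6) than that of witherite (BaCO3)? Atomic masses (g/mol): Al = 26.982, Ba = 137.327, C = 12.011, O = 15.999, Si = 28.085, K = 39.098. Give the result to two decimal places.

O in KAlSi2O6: molar mass 218.244 g/mol; 6×15.999 = 95.994 g → 43.98 wt%.
O in BaCO3: molar mass 197.335 g/mol; 3×15.999 = 47.997 g → 24.32 wt%.
Difference = 43.98 − 24.32 = 19.66 percentage points.

19.66 percentage points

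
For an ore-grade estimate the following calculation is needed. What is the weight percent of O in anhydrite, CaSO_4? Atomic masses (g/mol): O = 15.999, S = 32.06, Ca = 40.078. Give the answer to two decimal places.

47.01 mass %

Formula mass = 1·40.078 + 1·32.06 + 4·15.999 = 136.134 g/mol, of which 63.996 g is O.
So O makes up 63.996/136.134 = 0.4701 of the mass, i.e. 47.01%.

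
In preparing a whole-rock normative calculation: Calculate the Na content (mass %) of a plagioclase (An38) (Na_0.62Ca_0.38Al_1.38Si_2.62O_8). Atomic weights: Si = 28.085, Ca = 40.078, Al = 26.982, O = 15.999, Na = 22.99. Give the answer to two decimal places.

5.31 mass %

Formula mass = 0.62×22.99 + 0.38×40.078 + 1.38×26.982 + 2.62×28.085 + 8×15.999 = 268.293 g/mol, of which 14.254 g is Na.
So Na makes up 14.254/268.293 = 0.0531 of the mass, i.e. 5.31%.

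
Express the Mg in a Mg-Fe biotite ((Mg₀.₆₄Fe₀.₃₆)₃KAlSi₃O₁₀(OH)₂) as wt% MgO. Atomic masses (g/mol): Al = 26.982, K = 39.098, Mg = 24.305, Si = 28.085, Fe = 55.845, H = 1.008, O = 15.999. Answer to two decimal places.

17.15 wt%

Formula mass = 451.317 g/mol.
1.92 Mg → 1.9200 mol MgO per formula unit; M(MgO) = 40.304, so MgO mass = 77.384 g.
77.384/451.317 × 100 = 17.15 wt%.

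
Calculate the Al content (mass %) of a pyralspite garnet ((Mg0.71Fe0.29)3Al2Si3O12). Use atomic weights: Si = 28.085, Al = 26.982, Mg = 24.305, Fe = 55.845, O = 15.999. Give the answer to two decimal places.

12.53 mass %

M((Mg0.71Fe0.29)3Al2Si3O12) = 430.562 g/mol.
Al contributes 2 × 26.982 = 53.964 g per mole.
53.964/430.562 = 0.1253 → 12.53%.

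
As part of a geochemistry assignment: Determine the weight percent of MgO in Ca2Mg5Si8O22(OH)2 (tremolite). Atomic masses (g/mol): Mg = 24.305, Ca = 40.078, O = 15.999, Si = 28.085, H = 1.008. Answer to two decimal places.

Formula mass = 812.353 g/mol.
5 Mg → 5.0000 mol MgO per formula unit; M(MgO) = 40.304, so MgO mass = 201.520 g.
201.520/812.353 × 100 = 24.81 wt%.

24.81 wt%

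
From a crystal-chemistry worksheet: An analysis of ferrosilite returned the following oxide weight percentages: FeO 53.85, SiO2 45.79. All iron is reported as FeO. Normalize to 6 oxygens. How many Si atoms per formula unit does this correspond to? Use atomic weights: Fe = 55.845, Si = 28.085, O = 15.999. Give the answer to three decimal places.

2.011 Si apfu

FeO: 53.85/71.844 = 0.74954 mol → 0.74954 mol Fe, 0.74954 mol O.
SiO2: 45.79/60.083 = 0.76211 mol → 0.76211 mol Si, 1.52422 mol O.
Total oxygen = 2.27376 mol. Normalization factor = 6/2.27376 = 2.63880.
Si per 6 O = 0.76211 × 2.63880 = 2.011.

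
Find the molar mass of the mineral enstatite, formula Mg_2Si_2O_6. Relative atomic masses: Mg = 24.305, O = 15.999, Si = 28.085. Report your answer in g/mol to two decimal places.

The formula mass is the sum 2(24.305) + 2(28.085) + 6(15.999).

200.77 g/mol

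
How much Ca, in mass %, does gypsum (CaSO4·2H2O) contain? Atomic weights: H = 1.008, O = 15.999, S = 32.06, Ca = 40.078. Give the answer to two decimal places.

Formula mass = 1*40.078 + 1*32.06 + 6*15.999 + 4*1.008 = 172.164 g/mol, of which 40.078 g is Ca.
So Ca makes up 40.078/172.164 = 0.2328 of the mass, i.e. 23.28%.

23.28 mass %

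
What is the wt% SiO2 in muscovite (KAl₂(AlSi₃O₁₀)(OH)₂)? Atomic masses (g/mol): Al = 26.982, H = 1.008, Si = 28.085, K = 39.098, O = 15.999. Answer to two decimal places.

45.25 wt%

Formula mass = 398.303 g/mol.
3 Si → 3.0000 mol SiO2 per formula unit; M(SiO2) = 60.083, so SiO2 mass = 180.249 g.
180.249/398.303 × 100 = 45.25 wt%.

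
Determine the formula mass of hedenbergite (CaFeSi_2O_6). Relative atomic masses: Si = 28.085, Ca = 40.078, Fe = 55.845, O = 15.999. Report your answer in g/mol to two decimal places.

248.09 g/mol

Ca: 1 × 40.078 = 40.0780
Fe: 1 × 55.845 = 55.8450
Si: 2 × 28.085 = 56.1700
O: 6 × 15.999 = 95.9940
Summing the contributions gives the formula mass.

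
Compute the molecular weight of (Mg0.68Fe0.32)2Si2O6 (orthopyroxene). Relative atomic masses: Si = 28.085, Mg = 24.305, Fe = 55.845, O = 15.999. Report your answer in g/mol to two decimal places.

220.96 g/mol

M = 1.36·24.305 + 0.64·55.845 + 2·28.085 + 6·15.999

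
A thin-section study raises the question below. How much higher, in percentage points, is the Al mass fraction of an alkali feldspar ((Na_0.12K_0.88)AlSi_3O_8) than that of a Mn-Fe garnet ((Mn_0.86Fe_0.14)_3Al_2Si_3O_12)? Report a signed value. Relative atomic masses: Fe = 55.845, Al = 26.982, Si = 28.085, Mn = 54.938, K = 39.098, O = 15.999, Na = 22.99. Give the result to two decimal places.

-1.13 percentage points

Al in (Na_0.12K_0.88)AlSi_3O_8: molar mass 276.394 g/mol; 1×26.982 = 26.982 g → 9.76 wt%.
Al in (Mn_0.86Fe_0.14)_3Al_2Si_3O_12: molar mass 495.402 g/mol; 2×26.982 = 53.964 g → 10.89 wt%.
Difference = 9.76 − 10.89 = -1.13 percentage points.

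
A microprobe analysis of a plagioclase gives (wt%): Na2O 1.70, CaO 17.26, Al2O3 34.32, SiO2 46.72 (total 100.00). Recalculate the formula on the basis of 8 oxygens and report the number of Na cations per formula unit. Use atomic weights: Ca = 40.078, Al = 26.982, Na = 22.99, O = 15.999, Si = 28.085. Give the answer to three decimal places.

1.70 wt% Na2O ÷ 61.979 g/mol = 0.02743 mol, giving 0.05486 Na and 0.02743 O.
17.26 wt% CaO ÷ 56.077 g/mol = 0.30779 mol, giving 0.30779 Ca and 0.30779 O.
34.32 wt% Al2O3 ÷ 101.961 g/mol = 0.33660 mol, giving 0.67320 Al and 1.00980 O.
46.72 wt% SiO2 ÷ 60.083 g/mol = 0.77759 mol, giving 0.77759 Si and 1.55518 O.
Oxygen sums to 2.90020; scaling by 8/2.90020 = 2.75843 puts the formula on 8 O.
Na: 0.05486 × 2.75843 = 0.151 atoms per formula unit.

0.151 Na apfu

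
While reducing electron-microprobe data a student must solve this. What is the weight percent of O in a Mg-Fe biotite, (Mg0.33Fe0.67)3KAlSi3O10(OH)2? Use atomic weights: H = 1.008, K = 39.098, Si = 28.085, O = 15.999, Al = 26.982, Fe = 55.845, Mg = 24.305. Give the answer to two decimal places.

39.94 mass %

M((Mg0.33Fe0.67)3KAlSi3O10(OH)2) = 480.649 g/mol.
O contributes 12 × 15.999 = 191.988 g per mole.
191.988/480.649 = 0.3994 → 39.94%.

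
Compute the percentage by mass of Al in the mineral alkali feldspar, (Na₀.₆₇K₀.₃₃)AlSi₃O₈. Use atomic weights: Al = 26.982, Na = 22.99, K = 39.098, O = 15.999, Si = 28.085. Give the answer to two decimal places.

Molar mass of (Na₀.₆₇K₀.₃₃)AlSi₃O₈: 0.67*22.99 + 0.33*39.098 + 1*26.982 + 3*28.085 + 8*15.999 = 267.535 g/mol.
Mass of Al per formula unit: 1 × 26.982 = 26.982 g.
Weight fraction Al = 26.982 / 267.535 = 0.1009.

10.09 weight percent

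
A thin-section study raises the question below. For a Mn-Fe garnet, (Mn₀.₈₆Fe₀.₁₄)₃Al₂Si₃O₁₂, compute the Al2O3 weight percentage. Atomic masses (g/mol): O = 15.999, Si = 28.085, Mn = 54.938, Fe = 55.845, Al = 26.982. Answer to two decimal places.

Formula mass = 495.402 g/mol.
2 Al → 1.0000 mol Al2O3 per formula unit; M(Al2O3) = 101.961, so Al2O3 mass = 101.961 g.
101.961/495.402 × 100 = 20.58 wt%.

20.58 wt%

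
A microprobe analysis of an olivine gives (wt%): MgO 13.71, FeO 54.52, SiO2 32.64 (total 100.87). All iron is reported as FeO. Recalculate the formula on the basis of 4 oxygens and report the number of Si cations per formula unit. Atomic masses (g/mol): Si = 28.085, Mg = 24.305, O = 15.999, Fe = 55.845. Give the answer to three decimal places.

MgO: 13.71/40.304 = 0.34016 mol → 0.34016 mol Mg, 0.34016 mol O.
FeO: 54.52/71.844 = 0.75887 mol → 0.75887 mol Fe, 0.75887 mol O.
SiO2: 32.64/60.083 = 0.54325 mol → 0.54325 mol Si, 1.08650 mol O.
Total oxygen = 2.18553 mol. Normalization factor = 4/2.18553 = 1.83022.
Si per 4 O = 0.54325 × 1.83022 = 0.994.

0.994 Si apfu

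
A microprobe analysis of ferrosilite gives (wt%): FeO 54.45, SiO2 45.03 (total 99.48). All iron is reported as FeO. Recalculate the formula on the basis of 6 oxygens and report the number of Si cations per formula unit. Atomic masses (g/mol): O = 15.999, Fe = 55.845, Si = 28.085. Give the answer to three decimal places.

FeO: 54.45/71.844 = 0.75789 mol → 0.75789 mol Fe, 0.75789 mol O.
SiO2: 45.03/60.083 = 0.74946 mol → 0.74946 mol Si, 1.49892 mol O.
Total oxygen = 2.25681 mol. Normalization factor = 6/2.25681 = 2.65862.
Si per 6 O = 0.74946 × 2.65862 = 1.993.

1.993 Si apfu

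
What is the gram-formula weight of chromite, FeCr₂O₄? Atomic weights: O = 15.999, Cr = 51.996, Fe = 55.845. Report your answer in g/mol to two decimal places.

Fe: 1 × 55.845 = 55.8450
Cr: 2 × 51.996 = 103.9920
O: 4 × 15.999 = 63.9960
Summing the contributions gives the formula mass.

223.83 g/mol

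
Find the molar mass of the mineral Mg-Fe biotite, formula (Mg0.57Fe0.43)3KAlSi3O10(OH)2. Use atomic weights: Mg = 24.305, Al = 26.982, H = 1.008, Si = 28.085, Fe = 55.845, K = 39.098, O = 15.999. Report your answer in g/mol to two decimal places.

M = 1.71·24.305 + 1.29·55.845 + 1·39.098 + 1·26.982 + 3·28.085 + 12·15.999 + 2·1.008

457.94 g/mol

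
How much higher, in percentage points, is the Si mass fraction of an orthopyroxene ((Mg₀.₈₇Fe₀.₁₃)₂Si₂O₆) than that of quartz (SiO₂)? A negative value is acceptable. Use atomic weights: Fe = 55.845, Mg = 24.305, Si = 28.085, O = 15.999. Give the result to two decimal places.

-19.86 percentage points

First mineral: 56.170 g Si in 208.974 g formula = 26.88 wt% Si.
Second mineral: 28.085 g Si in 60.083 g formula = 46.74 wt% Si.
26.88% − 46.74% gives a difference of -19.86 percentage points.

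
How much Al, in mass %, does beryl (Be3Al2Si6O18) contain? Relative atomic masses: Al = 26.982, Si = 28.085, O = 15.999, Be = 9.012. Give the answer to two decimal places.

M(Be3Al2Si6O18) = 537.492 g/mol.
Al contributes 2 × 26.982 = 53.964 g per mole.
53.964/537.492 = 0.1004 → 10.04%.

10.04 mass %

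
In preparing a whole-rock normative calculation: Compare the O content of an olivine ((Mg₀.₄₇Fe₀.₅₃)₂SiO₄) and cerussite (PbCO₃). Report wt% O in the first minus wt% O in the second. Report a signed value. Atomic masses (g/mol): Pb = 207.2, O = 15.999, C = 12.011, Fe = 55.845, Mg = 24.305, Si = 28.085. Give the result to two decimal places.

18.79 percentage points

O in (Mg₀.₄₇Fe₀.₅₃)₂SiO₄: molar mass 174.123 g/mol; 4×15.999 = 63.996 g → 36.75 wt%.
O in PbCO₃: molar mass 267.208 g/mol; 3×15.999 = 47.997 g → 17.96 wt%.
Difference = 36.75 − 17.96 = 18.79 percentage points.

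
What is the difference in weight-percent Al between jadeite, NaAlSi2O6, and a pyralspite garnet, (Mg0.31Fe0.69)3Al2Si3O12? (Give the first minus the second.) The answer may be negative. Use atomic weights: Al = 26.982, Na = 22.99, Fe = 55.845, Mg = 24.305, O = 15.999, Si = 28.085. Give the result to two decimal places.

M(NaAlSi2O6) = 202.136 g/mol, so wt% Al = 26.982/202.136 × 100 = 13.35%.
M((Mg0.31Fe0.69)3Al2Si3O12) = 468.410 g/mol, so wt% Al = 53.964/468.410 × 100 = 11.52%.
13.35 − 11.52 = 1.83 pp.

1.83 percentage points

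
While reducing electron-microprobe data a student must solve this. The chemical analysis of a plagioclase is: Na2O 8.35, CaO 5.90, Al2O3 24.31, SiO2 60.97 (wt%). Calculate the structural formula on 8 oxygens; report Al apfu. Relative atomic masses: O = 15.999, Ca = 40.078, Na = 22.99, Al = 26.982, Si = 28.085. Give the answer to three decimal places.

1.278 Al apfu

Na2O (M=61.979): mol = 0.13472; Na = 0.26944, O = 0.13472.
CaO (M=56.077): mol = 0.10521; Ca = 0.10521, O = 0.10521.
Al2O3 (M=101.961): mol = 0.23842; Al = 0.47684, O = 0.71526.
SiO2 (M=60.083): mol = 1.01476; Si = 1.01476, O = 2.02952.
ΣO = 2.98471; factor = 8/ΣO = 2.68033.
Al apfu = 0.47684 × 2.68033 = 1.278.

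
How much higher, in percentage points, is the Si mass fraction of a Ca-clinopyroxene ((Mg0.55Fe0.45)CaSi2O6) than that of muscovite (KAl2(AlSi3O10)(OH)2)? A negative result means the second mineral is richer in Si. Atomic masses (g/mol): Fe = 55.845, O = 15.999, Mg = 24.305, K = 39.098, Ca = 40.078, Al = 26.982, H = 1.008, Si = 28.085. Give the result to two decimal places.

3.19 percentage points

Si in (Mg0.55Fe0.45)CaSi2O6: molar mass 230.740 g/mol; 2×28.085 = 56.170 g → 24.34 wt%.
Si in KAl2(AlSi3O10)(OH)2: molar mass 398.303 g/mol; 3×28.085 = 84.255 g → 21.15 wt%.
Difference = 24.34 − 21.15 = 3.19 percentage points.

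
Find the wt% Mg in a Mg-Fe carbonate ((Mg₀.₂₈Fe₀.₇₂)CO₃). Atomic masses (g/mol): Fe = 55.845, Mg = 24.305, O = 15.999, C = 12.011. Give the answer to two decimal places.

M((Mg₀.₂₈Fe₀.₇₂)CO₃) = 107.022 g/mol.
Mg contributes 0.28 × 24.305 = 6.805 g per mole.
6.805/107.022 = 0.0636 → 6.36%.

6.36 weight percent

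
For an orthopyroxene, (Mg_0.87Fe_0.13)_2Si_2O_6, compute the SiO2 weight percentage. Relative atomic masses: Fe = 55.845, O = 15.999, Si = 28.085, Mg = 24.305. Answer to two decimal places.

57.50 wt%

M((Mg_0.87Fe_0.13)_2Si_2O_6) = 208.974 g/mol; M(SiO2) = 60.083 g/mol.
Moles SiO2 per formula unit = 2 Si ÷ 1 = 2.0000.
SiO2 fraction = (2.0000 × 60.083) / 208.974 = 120.166/208.974 = 0.5750.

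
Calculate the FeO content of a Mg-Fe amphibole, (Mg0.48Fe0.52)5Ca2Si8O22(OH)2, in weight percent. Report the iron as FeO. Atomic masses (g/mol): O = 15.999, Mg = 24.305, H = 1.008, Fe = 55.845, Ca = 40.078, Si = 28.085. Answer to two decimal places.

20.89 wt%

M((Mg0.48Fe0.52)5Ca2Si8O22(OH)2) = 894.357 g/mol; M(FeO) = 71.844 g/mol.
Moles FeO per formula unit = 2.60 Fe ÷ 1 = 2.6000.
FeO fraction = (2.6000 × 71.844) / 894.357 = 186.794/894.357 = 0.2089.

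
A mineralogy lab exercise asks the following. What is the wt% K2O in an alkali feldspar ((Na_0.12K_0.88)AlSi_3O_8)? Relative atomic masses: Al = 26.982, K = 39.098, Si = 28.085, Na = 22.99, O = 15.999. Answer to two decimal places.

15.00 wt%

M((Na_0.12K_0.88)AlSi_3O_8) = 276.394 g/mol; M(K2O) = 94.195 g/mol.
Moles K2O per formula unit = 0.88 K ÷ 2 = 0.4400.
K2O fraction = (0.4400 × 94.195) / 276.394 = 41.446/276.394 = 0.1500.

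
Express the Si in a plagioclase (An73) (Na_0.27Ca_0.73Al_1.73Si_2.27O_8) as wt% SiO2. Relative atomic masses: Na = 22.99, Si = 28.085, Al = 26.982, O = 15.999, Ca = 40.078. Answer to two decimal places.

Molar mass of Na_0.27Ca_0.73Al_1.73Si_2.27O_8 = 0.27*22.99 + 0.73*40.078 + 1.73*26.982 + 2.27*28.085 + 8*15.999 = 273.888 g/mol.
Each formula unit contains 2.27 Si, equivalent to 2.27/1 = 2.2700 mol SiO2.
M(SiO2) = 1×28.085 + 2×15.999 = 60.083 g/mol.
Mass of SiO2 per formula unit = 2.2700 × 60.083 = 136.388 g.
SiO2 wt% = 136.388 / 273.888 × 100 = 49.80%.

49.80 wt%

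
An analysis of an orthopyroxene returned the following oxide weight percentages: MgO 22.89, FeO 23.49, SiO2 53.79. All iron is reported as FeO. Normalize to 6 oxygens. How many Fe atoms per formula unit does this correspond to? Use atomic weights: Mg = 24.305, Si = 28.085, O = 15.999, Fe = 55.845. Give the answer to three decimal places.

0.731 Fe apfu

MgO: 22.89/40.304 = 0.56793 mol → 0.56793 mol Mg, 0.56793 mol O.
FeO: 23.49/71.844 = 0.32696 mol → 0.32696 mol Fe, 0.32696 mol O.
SiO2: 53.79/60.083 = 0.89526 mol → 0.89526 mol Si, 1.79052 mol O.
Total oxygen = 2.68541 mol. Normalization factor = 6/2.68541 = 2.23430.
Fe per 6 O = 0.32696 × 2.23430 = 0.731.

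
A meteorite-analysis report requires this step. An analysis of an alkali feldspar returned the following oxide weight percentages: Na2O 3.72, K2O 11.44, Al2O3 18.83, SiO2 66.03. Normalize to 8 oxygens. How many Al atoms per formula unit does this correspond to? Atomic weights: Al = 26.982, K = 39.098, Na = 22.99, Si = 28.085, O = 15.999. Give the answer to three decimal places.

Na2O (M=61.979): mol = 0.06002; Na = 0.12004, O = 0.06002.
K2O (M=94.195): mol = 0.12145; K = 0.24290, O = 0.12145.
Al2O3 (M=101.961): mol = 0.18468; Al = 0.36936, O = 0.55404.
SiO2 (M=60.083): mol = 1.09898; Si = 1.09898, O = 2.19796.
ΣO = 2.93347; factor = 8/ΣO = 2.72715.
Al apfu = 0.36936 × 2.72715 = 1.007.

1.007 Al apfu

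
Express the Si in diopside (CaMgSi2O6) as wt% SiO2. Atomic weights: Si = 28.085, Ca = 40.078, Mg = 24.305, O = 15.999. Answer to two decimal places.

Formula mass = 216.547 g/mol.
2 Si → 2.0000 mol SiO2 per formula unit; M(SiO2) = 60.083, so SiO2 mass = 120.166 g.
120.166/216.547 × 100 = 55.49 wt%.

55.49 wt%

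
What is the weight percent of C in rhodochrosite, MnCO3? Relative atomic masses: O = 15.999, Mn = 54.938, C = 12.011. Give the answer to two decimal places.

Molar mass of MnCO3: 1·54.938 + 1·12.011 + 3·15.999 = 114.946 g/mol.
Mass of C per formula unit: 1 × 12.011 = 12.011 g.
Weight fraction C = 12.011 / 114.946 = 0.1045.

10.45 mass %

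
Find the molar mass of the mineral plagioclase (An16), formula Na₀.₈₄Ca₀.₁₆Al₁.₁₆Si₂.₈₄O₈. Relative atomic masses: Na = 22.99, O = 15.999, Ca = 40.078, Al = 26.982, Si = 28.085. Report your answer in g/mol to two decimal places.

Na: 0.84 × 22.99 = 19.3116
Ca: 0.16 × 40.078 = 6.4125
Al: 1.16 × 26.982 = 31.2991
Si: 2.84 × 28.085 = 79.7614
O: 8 × 15.999 = 127.9920
Summing the contributions gives the formula mass.

264.78 g/mol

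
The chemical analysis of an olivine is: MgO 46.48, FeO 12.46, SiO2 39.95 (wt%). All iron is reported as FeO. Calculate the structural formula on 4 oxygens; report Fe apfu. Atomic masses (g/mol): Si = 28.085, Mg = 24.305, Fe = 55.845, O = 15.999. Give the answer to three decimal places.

46.48 wt% MgO ÷ 40.304 g/mol = 1.15324 mol, giving 1.15324 Mg and 1.15324 O.
12.46 wt% FeO ÷ 71.844 g/mol = 0.17343 mol, giving 0.17343 Fe and 0.17343 O.
39.95 wt% SiO2 ÷ 60.083 g/mol = 0.66491 mol, giving 0.66491 Si and 1.32982 O.
Oxygen sums to 2.65649; scaling by 4/2.65649 = 1.50575 puts the formula on 4 O.
Fe: 0.17343 × 1.50575 = 0.261 atoms per formula unit.

0.261 Fe apfu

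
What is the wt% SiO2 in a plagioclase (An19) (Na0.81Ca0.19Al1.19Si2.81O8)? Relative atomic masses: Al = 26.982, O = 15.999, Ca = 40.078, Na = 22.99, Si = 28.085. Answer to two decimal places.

Molar mass of Na0.81Ca0.19Al1.19Si2.81O8 = 0.81×22.99 + 0.19×40.078 + 1.19×26.982 + 2.81×28.085 + 8×15.999 = 265.256 g/mol.
Each formula unit contains 2.81 Si, equivalent to 2.81/1 = 2.8100 mol SiO2.
M(SiO2) = 1×28.085 + 2×15.999 = 60.083 g/mol.
Mass of SiO2 per formula unit = 2.8100 × 60.083 = 168.833 g.
SiO2 wt% = 168.833 / 265.256 × 100 = 63.65%.

63.65 wt%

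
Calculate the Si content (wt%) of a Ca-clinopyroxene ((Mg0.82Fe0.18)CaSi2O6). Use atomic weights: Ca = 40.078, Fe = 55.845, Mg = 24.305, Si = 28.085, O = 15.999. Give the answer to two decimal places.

M((Mg0.82Fe0.18)CaSi2O6) = 222.224 g/mol.
Si contributes 2 × 28.085 = 56.170 g per mole.
56.170/222.224 = 0.2528 → 25.28%.

25.28 wt%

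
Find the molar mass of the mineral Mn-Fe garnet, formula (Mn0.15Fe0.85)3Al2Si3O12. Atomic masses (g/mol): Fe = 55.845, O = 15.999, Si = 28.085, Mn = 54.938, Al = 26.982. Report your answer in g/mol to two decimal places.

The formula mass is the sum 0.45(54.938) + 2.55(55.845) + 2(26.982) + 3(28.085) + 12(15.999).

497.33 g/mol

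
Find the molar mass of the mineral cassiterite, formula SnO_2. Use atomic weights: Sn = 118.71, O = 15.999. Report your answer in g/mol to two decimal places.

Sn: 1 × 118.71 = 118.7100
O: 2 × 15.999 = 31.9980
Summing the contributions gives the formula mass.

150.71 g/mol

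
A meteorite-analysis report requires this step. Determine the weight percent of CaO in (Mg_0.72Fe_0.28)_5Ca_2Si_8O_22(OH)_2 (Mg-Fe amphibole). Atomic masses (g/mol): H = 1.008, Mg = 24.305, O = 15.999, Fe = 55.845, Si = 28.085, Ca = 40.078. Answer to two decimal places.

Formula mass = 856.509 g/mol.
2 Ca → 2.0000 mol CaO per formula unit; M(CaO) = 56.077, so CaO mass = 112.154 g.
112.154/856.509 × 100 = 13.09 wt%.

13.09 wt%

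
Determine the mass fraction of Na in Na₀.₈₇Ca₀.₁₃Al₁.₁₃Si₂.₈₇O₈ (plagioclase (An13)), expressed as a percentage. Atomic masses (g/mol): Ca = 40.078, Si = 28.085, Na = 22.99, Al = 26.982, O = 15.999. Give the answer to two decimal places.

Formula mass = 0.87*22.99 + 0.13*40.078 + 1.13*26.982 + 2.87*28.085 + 8*15.999 = 264.297 g/mol, of which 20.001 g is Na.
So Na makes up 20.001/264.297 = 0.0757 of the mass, i.e. 7.57%.

7.57 wt%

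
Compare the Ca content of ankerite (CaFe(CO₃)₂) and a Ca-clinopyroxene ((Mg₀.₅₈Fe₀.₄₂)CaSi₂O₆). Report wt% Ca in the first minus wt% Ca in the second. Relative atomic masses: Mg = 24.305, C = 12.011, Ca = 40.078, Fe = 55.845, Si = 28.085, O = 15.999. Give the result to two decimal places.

Ca in CaFe(CO₃)₂: molar mass 215.939 g/mol; 1×40.078 = 40.078 g → 18.56 wt%.
Ca in (Mg₀.₅₈Fe₀.₄₂)CaSi₂O₆: molar mass 229.794 g/mol; 1×40.078 = 40.078 g → 17.44 wt%.
Difference = 18.56 − 17.44 = 1.12 percentage points.

1.12 percentage points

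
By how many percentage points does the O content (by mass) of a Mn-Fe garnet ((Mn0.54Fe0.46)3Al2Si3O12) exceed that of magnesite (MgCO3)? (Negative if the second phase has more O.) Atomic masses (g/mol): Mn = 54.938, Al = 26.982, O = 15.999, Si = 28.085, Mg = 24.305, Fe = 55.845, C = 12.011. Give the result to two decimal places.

-18.24 percentage points

M((Mn0.54Fe0.46)3Al2Si3O12) = 496.273 g/mol, so wt% O = 191.988/496.273 × 100 = 38.69%.
M(MgCO3) = 84.313 g/mol, so wt% O = 47.997/84.313 × 100 = 56.93%.
38.69 − 56.93 = -18.24 pp.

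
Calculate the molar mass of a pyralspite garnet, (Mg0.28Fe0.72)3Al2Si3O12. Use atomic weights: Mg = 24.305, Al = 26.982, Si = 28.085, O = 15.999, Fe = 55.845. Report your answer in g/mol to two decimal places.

471.25 g/mol

The formula mass is the sum 0.84(24.305) + 2.16(55.845) + 2(26.982) + 3(28.085) + 12(15.999).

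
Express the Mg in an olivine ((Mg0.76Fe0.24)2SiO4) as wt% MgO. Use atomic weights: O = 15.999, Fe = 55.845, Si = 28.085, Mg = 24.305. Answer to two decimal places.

39.31 wt%

Formula mass = 155.830 g/mol.
1.52 Mg → 1.5200 mol MgO per formula unit; M(MgO) = 40.304, so MgO mass = 61.262 g.
61.262/155.830 × 100 = 39.31 wt%.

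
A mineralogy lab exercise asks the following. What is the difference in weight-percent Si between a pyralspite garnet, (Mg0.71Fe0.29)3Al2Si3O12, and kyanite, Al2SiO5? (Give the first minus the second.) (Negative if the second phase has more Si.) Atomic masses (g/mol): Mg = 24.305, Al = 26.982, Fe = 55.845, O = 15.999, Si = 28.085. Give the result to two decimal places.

Si in (Mg0.71Fe0.29)3Al2Si3O12: molar mass 430.562 g/mol; 3×28.085 = 84.255 g → 19.57 wt%.
Si in Al2SiO5: molar mass 162.044 g/mol; 1×28.085 = 28.085 g → 17.33 wt%.
Difference = 19.57 − 17.33 = 2.24 percentage points.

2.24 percentage points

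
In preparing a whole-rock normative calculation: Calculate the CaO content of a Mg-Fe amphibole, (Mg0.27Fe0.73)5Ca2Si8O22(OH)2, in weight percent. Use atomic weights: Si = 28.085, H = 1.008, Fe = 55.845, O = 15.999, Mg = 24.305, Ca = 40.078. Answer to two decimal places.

12.09 wt%

M((Mg0.27Fe0.73)5Ca2Si8O22(OH)2) = 927.474 g/mol; M(CaO) = 56.077 g/mol.
Moles CaO per formula unit = 2 Ca ÷ 1 = 2.0000.
CaO fraction = (2.0000 × 56.077) / 927.474 = 112.154/927.474 = 0.1209.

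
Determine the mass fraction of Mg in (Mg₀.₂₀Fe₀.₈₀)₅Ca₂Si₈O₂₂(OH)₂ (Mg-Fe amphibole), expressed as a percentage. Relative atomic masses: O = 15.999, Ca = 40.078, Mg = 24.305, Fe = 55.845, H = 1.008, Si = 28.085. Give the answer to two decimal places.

2.59 weight percent

Formula mass = 1*24.305 + 4*55.845 + 2*40.078 + 8*28.085 + 24*15.999 + 2*1.008 = 938.513 g/mol, of which 24.305 g is Mg.
So Mg makes up 24.305/938.513 = 0.0259 of the mass, i.e. 2.59%.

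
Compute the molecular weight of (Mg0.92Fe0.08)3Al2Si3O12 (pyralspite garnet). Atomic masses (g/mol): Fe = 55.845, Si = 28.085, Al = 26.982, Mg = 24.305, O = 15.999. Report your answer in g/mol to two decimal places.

The formula mass is the sum 2.76(24.305) + 0.24(55.845) + 2(26.982) + 3(28.085) + 12(15.999).

410.69 g/mol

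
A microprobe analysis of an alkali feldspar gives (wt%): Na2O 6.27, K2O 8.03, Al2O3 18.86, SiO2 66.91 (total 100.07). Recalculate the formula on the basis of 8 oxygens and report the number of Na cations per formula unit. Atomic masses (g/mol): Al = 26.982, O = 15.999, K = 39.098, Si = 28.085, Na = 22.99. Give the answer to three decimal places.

0.545 Na apfu

6.27 wt% Na2O ÷ 61.979 g/mol = 0.10116 mol, giving 0.20232 Na and 0.10116 O.
8.03 wt% K2O ÷ 94.195 g/mol = 0.08525 mol, giving 0.17050 K and 0.08525 O.
18.86 wt% Al2O3 ÷ 101.961 g/mol = 0.18497 mol, giving 0.36994 Al and 0.55491 O.
66.91 wt% SiO2 ÷ 60.083 g/mol = 1.11363 mol, giving 1.11363 Si and 2.22726 O.
Oxygen sums to 2.96858; scaling by 8/2.96858 = 2.69489 puts the formula on 8 O.
Na: 0.20232 × 2.69489 = 0.545 atoms per formula unit.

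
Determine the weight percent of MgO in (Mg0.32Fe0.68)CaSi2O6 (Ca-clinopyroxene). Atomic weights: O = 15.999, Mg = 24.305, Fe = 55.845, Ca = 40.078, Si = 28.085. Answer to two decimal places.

5.42 wt%

M((Mg0.32Fe0.68)CaSi2O6) = 237.994 g/mol; M(MgO) = 40.304 g/mol.
Moles MgO per formula unit = 0.32 Mg ÷ 1 = 0.3200.
MgO fraction = (0.3200 × 40.304) / 237.994 = 12.897/237.994 = 0.0542.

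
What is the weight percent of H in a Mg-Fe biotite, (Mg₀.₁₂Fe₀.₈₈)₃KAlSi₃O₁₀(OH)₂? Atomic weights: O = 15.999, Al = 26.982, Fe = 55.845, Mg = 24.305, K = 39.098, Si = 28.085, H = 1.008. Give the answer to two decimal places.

0.40 weight percent

M((Mg₀.₁₂Fe₀.₈₈)₃KAlSi₃O₁₀(OH)₂) = 500.520 g/mol.
H contributes 2 × 1.008 = 2.016 g per mole.
2.016/500.520 = 0.0040 → 0.40%.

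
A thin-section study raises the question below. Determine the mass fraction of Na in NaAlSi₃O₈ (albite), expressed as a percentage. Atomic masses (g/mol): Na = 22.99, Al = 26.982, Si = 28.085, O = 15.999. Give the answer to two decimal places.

8.77 wt%

M(NaAlSi₃O₈) = 262.219 g/mol.
Na contributes 1 × 22.99 = 22.990 g per mole.
22.990/262.219 = 0.0877 → 8.77%.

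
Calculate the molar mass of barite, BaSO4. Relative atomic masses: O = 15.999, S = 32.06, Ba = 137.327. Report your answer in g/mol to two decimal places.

233.38 g/mol

M = 1×137.327 + 1×32.06 + 4×15.999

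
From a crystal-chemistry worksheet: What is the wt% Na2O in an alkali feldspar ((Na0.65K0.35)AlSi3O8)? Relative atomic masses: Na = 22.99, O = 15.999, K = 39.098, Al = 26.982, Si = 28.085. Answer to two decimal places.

Molar mass of (Na0.65K0.35)AlSi3O8 = 0.65·22.99 + 0.35·39.098 + 1·26.982 + 3·28.085 + 8·15.999 = 267.857 g/mol.
Each formula unit contains 0.65 Na, equivalent to 0.65/2 = 0.3250 mol Na2O.
M(Na2O) = 2×22.99 + 1×15.999 = 61.979 g/mol.
Mass of Na2O per formula unit = 0.3250 × 61.979 = 20.143 g.
Na2O wt% = 20.143 / 267.857 × 100 = 7.52%.

7.52 wt%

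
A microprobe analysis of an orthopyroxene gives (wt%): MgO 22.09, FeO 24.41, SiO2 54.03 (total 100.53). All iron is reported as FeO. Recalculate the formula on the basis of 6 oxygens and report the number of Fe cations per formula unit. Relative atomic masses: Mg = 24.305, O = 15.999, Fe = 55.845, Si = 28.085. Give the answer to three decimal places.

0.759 Fe apfu

MgO: 22.09/40.304 = 0.54808 mol → 0.54808 mol Mg, 0.54808 mol O.
FeO: 24.41/71.844 = 0.33976 mol → 0.33976 mol Fe, 0.33976 mol O.
SiO2: 54.03/60.083 = 0.89926 mol → 0.89926 mol Si, 1.79852 mol O.
Total oxygen = 2.68636 mol. Normalization factor = 6/2.68636 = 2.23351.
Fe per 6 O = 0.33976 × 2.23351 = 0.759.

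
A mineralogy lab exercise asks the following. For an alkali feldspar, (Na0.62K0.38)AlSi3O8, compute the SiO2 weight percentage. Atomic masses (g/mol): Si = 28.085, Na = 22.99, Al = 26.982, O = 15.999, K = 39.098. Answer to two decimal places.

M((Na0.62K0.38)AlSi3O8) = 268.340 g/mol; M(SiO2) = 60.083 g/mol.
Moles SiO2 per formula unit = 3 Si ÷ 1 = 3.0000.
SiO2 fraction = (3.0000 × 60.083) / 268.340 = 180.249/268.340 = 0.6717.

67.17 wt%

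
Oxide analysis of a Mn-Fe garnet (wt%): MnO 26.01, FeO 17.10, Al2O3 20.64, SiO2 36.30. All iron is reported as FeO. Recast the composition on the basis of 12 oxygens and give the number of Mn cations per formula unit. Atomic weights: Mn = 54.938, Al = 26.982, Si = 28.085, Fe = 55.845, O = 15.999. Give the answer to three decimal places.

1.818 Mn apfu

MnO (M=70.937): mol = 0.36666; Mn = 0.36666, O = 0.36666.
FeO (M=71.844): mol = 0.23802; Fe = 0.23802, O = 0.23802.
Al2O3 (M=101.961): mol = 0.20243; Al = 0.40486, O = 0.60729.
SiO2 (M=60.083): mol = 0.60416; Si = 0.60416, O = 1.20832.
ΣO = 2.42029; factor = 12/ΣO = 4.95808.
Mn apfu = 0.36666 × 4.95808 = 1.818.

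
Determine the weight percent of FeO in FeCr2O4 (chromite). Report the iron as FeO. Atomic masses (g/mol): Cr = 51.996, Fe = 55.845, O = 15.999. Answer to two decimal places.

Formula mass = 223.833 g/mol.
1 Fe → 1.0000 mol FeO per formula unit; M(FeO) = 71.844, so FeO mass = 71.844 g.
71.844/223.833 × 100 = 32.10 wt%.

32.10 wt%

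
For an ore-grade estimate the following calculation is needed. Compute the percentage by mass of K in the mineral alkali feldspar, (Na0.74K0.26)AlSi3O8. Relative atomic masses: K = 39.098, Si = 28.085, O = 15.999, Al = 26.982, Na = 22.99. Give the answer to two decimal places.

3.82 weight percent

Formula mass = 0.74·22.99 + 0.26·39.098 + 1·26.982 + 3·28.085 + 8·15.999 = 266.407 g/mol, of which 10.165 g is K.
So K makes up 10.165/266.407 = 0.0382 of the mass, i.e. 3.82%.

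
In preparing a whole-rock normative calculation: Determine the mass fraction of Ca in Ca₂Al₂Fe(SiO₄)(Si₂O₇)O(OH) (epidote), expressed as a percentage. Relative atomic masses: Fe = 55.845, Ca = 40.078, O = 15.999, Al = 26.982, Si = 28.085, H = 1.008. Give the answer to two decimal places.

M(Ca₂Al₂Fe(SiO₄)(Si₂O₇)O(OH)) = 483.215 g/mol.
Ca contributes 2 × 40.078 = 80.156 g per mole.
80.156/483.215 = 0.1659 → 16.59%.

16.59 wt%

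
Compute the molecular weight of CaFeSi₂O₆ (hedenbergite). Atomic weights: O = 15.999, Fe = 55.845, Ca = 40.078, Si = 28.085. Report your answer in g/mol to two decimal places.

248.09 g/mol

Ca: 1 × 40.078 = 40.0780
Fe: 1 × 55.845 = 55.8450
Si: 2 × 28.085 = 56.1700
O: 6 × 15.999 = 95.9940
Summing the contributions gives the formula mass.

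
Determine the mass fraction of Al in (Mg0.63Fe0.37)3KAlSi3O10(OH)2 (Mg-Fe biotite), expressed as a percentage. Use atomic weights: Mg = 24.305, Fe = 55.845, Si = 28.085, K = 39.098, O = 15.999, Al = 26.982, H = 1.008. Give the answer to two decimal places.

Formula mass = 1.89×24.305 + 1.11×55.845 + 1×39.098 + 1×26.982 + 3×28.085 + 12×15.999 + 2×1.008 = 452.263 g/mol, of which 26.982 g is Al.
So Al makes up 26.982/452.263 = 0.0597 of the mass, i.e. 5.97%.

5.97 weight percent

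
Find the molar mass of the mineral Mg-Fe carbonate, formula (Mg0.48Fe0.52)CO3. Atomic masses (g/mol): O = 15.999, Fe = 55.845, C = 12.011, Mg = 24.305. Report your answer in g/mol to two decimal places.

The formula mass is the sum 0.48*24.305 + 0.52*55.845 + 1*12.011 + 3*15.999.

100.71 g/mol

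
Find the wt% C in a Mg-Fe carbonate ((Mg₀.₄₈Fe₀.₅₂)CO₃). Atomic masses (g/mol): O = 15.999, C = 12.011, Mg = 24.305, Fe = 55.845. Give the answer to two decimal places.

11.93 wt%

Molar mass of (Mg₀.₄₈Fe₀.₅₂)CO₃: 0.48·24.305 + 0.52·55.845 + 1·12.011 + 3·15.999 = 100.714 g/mol.
Mass of C per formula unit: 1 × 12.011 = 12.011 g.
Weight fraction C = 12.011 / 100.714 = 0.1193.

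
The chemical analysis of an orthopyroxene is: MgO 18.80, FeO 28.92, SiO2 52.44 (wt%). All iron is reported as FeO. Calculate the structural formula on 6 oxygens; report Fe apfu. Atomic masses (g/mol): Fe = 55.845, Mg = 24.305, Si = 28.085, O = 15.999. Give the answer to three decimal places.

0.924 Fe apfu

18.80 wt% MgO ÷ 40.304 g/mol = 0.46645 mol, giving 0.46645 Mg and 0.46645 O.
28.92 wt% FeO ÷ 71.844 g/mol = 0.40254 mol, giving 0.40254 Fe and 0.40254 O.
52.44 wt% SiO2 ÷ 60.083 g/mol = 0.87279 mol, giving 0.87279 Si and 1.74558 O.
Oxygen sums to 2.61457; scaling by 6/2.61457 = 2.29483 puts the formula on 6 O.
Fe: 0.40254 × 2.29483 = 0.924 atoms per formula unit.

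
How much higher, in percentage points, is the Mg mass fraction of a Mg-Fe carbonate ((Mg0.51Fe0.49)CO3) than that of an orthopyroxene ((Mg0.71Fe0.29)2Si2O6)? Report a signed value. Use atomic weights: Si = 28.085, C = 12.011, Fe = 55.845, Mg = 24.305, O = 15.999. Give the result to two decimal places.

M((Mg0.51Fe0.49)CO3) = 99.768 g/mol, so wt% Mg = 12.396/99.768 × 100 = 12.42%.
M((Mg0.71Fe0.29)2Si2O6) = 219.067 g/mol, so wt% Mg = 34.513/219.067 × 100 = 15.75%.
12.42 − 15.75 = -3.33 pp.

-3.33 percentage points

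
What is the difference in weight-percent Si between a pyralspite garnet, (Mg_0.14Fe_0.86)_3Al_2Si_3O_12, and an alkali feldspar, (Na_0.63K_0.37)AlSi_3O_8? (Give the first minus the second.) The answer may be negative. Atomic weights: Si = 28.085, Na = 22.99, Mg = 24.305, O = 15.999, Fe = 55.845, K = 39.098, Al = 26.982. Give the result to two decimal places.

-14.03 percentage points

First mineral: 84.255 g Si in 484.495 g formula = 17.39 wt% Si.
Second mineral: 84.255 g Si in 268.179 g formula = 31.42 wt% Si.
17.39% − 31.42% gives a difference of -14.03 percentage points.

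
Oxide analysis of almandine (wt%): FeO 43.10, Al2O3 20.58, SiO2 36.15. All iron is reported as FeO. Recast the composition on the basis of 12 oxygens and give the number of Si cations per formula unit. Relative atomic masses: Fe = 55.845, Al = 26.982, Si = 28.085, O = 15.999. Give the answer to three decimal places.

FeO (M=71.844): mol = 0.59991; Fe = 0.59991, O = 0.59991.
Al2O3 (M=101.961): mol = 0.20184; Al = 0.40368, O = 0.60552.
SiO2 (M=60.083): mol = 0.60167; Si = 0.60167, O = 1.20334.
ΣO = 2.40877; factor = 12/ΣO = 4.98180.
Si apfu = 0.60167 × 4.98180 = 2.997.

2.997 Si apfu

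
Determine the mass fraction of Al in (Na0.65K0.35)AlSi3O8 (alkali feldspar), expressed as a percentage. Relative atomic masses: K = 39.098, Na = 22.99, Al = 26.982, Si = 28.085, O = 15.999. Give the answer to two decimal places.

Molar mass of (Na0.65K0.35)AlSi3O8: 0.65*22.99 + 0.35*39.098 + 1*26.982 + 3*28.085 + 8*15.999 = 267.857 g/mol.
Mass of Al per formula unit: 1 × 26.982 = 26.982 g.
Weight fraction Al = 26.982 / 267.857 = 0.1007.

10.07 wt%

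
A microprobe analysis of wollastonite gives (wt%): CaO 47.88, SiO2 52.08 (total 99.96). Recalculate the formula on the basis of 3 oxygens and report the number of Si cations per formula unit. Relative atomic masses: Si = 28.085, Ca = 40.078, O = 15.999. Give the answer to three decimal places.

47.88 wt% CaO ÷ 56.077 g/mol = 0.85383 mol, giving 0.85383 Ca and 0.85383 O.
52.08 wt% SiO2 ÷ 60.083 g/mol = 0.86680 mol, giving 0.86680 Si and 1.73360 O.
Oxygen sums to 2.58743; scaling by 3/2.58743 = 1.15945 puts the formula on 3 O.
Si: 0.86680 × 1.15945 = 1.005 atoms per formula unit.

1.005 Si apfu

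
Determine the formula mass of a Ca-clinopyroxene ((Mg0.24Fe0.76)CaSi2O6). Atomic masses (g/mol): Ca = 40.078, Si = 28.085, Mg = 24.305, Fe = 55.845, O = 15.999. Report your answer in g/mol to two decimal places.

The formula mass is the sum 0.24·24.305 + 0.76·55.845 + 1·40.078 + 2·28.085 + 6·15.999.

240.52 g/mol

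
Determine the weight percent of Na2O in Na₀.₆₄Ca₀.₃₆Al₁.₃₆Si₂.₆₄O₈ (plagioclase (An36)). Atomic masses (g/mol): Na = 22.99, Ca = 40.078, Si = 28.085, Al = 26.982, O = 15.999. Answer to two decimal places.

7.40 wt%

M(Na₀.₆₄Ca₀.₃₆Al₁.₃₆Si₂.₆₄O₈) = 267.974 g/mol; M(Na2O) = 61.979 g/mol.
Moles Na2O per formula unit = 0.64 Na ÷ 2 = 0.3200.
Na2O fraction = (0.3200 × 61.979) / 267.974 = 19.833/267.974 = 0.0740.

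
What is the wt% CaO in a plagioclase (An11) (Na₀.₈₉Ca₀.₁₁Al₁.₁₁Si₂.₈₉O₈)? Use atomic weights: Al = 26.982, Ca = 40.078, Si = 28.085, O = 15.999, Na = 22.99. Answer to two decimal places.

M(Na₀.₈₉Ca₀.₁₁Al₁.₁₁Si₂.₈₉O₈) = 263.977 g/mol; M(CaO) = 56.077 g/mol.
Moles CaO per formula unit = 0.11 Ca ÷ 1 = 0.1100.
CaO fraction = (0.1100 × 56.077) / 263.977 = 6.168/263.977 = 0.0234.

2.34 wt%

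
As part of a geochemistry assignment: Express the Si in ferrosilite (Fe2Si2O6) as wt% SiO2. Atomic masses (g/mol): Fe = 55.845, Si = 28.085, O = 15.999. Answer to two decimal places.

45.54 wt%

M(Fe2Si2O6) = 263.854 g/mol; M(SiO2) = 60.083 g/mol.
Moles SiO2 per formula unit = 2 Si ÷ 1 = 2.0000.
SiO2 fraction = (2.0000 × 60.083) / 263.854 = 120.166/263.854 = 0.4554.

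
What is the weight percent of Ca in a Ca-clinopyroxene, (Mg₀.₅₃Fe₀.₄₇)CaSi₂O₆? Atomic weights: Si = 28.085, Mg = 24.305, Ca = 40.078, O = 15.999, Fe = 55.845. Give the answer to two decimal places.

17.32 wt%

Formula mass = 0.53×24.305 + 0.47×55.845 + 1×40.078 + 2×28.085 + 6×15.999 = 231.371 g/mol, of which 40.078 g is Ca.
So Ca makes up 40.078/231.371 = 0.1732 of the mass, i.e. 17.32%.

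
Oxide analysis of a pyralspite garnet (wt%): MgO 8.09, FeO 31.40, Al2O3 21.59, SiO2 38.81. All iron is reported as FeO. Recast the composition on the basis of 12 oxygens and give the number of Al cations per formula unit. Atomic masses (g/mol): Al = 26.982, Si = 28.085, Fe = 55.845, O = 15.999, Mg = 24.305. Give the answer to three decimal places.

MgO: 8.09/40.304 = 0.20072 mol → 0.20072 mol Mg, 0.20072 mol O.
FeO: 31.40/71.844 = 0.43706 mol → 0.43706 mol Fe, 0.43706 mol O.
Al2O3: 21.59/101.961 = 0.21175 mol → 0.42350 mol Al, 0.63525 mol O.
SiO2: 38.81/60.083 = 0.64594 mol → 0.64594 mol Si, 1.29188 mol O.
Total oxygen = 2.56491 mol. Normalization factor = 12/2.56491 = 4.67853.
Al per 12 O = 0.42350 × 4.67853 = 1.981.

1.981 Al apfu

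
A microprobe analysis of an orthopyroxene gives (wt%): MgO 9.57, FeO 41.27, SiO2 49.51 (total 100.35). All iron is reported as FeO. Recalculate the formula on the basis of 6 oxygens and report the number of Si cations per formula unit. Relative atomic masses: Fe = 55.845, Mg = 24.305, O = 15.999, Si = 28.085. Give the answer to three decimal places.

2.010 Si apfu

9.57 wt% MgO ÷ 40.304 g/mol = 0.23745 mol, giving 0.23745 Mg and 0.23745 O.
41.27 wt% FeO ÷ 71.844 g/mol = 0.57444 mol, giving 0.57444 Fe and 0.57444 O.
49.51 wt% SiO2 ÷ 60.083 g/mol = 0.82403 mol, giving 0.82403 Si and 1.64806 O.
Oxygen sums to 2.45995; scaling by 6/2.45995 = 2.43907 puts the formula on 6 O.
Si: 0.82403 × 2.43907 = 2.010 atoms per formula unit.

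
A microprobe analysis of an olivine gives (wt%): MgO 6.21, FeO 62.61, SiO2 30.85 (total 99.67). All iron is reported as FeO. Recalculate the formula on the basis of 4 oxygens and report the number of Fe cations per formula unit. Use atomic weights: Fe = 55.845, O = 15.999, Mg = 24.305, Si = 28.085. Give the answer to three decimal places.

MgO (M=40.304): mol = 0.15408; Mg = 0.15408, O = 0.15408.
FeO (M=71.844): mol = 0.87147; Fe = 0.87147, O = 0.87147.
SiO2 (M=60.083): mol = 0.51346; Si = 0.51346, O = 1.02692.
ΣO = 2.05247; factor = 4/ΣO = 1.94887.
Fe apfu = 0.87147 × 1.94887 = 1.698.

1.698 Fe apfu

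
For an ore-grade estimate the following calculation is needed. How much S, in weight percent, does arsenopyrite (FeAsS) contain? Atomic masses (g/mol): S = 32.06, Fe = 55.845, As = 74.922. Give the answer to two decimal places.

Formula mass = 1×55.845 + 1×74.922 + 1×32.06 = 162.827 g/mol, of which 32.060 g is S.
So S makes up 32.060/162.827 = 0.1969 of the mass, i.e. 19.69%.

19.69 weight percent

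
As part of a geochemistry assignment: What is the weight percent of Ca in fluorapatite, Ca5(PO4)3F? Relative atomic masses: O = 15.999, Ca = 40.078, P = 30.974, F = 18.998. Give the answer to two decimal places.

39.74 weight percent

Molar mass of Ca5(PO4)3F: 5*40.078 + 3*30.974 + 12*15.999 + 1*18.998 = 504.298 g/mol.
Mass of Ca per formula unit: 5 × 40.078 = 200.390 g.
Weight fraction Ca = 200.390 / 504.298 = 0.3974.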